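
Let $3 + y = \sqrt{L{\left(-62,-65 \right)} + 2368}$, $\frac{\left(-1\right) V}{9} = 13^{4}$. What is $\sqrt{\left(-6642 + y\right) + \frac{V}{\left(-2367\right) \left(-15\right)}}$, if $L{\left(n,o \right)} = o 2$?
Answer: $\frac{\sqrt{-103528974270 + 15563025 \sqrt{2238}}}{3945} \approx 81.271 i$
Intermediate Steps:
$L{\left(n,o \right)} = 2 o$
$V = -257049$ ($V = - 9 \cdot 13^{4} = \left(-9\right) 28561 = -257049$)
$y = -3 + \sqrt{2238}$ ($y = -3 + \sqrt{2 \left(-65\right) + 2368} = -3 + \sqrt{-130 + 2368} = -3 + \sqrt{2238} \approx 44.307$)
$\sqrt{\left(-6642 + y\right) + \frac{V}{\left(-2367\right) \left(-15\right)}} = \sqrt{\left(-6642 - \left(3 - \sqrt{2238}\right)\right) - \frac{257049}{\left(-2367\right) \left(-15\right)}} = \sqrt{\left(-6645 + \sqrt{2238}\right) - \frac{257049}{35505}} = \sqrt{\left(-6645 + \sqrt{2238}\right) - \frac{28561}{3945}} = \sqrt{- \frac{26243086}{3945} + \sqrt{2238}}$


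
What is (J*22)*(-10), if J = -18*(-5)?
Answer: -19800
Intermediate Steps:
J = 90
(J*22)*(-10) = (90*22)*(-10) = 1980*(-10) = -19800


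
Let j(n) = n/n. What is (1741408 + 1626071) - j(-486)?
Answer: 3367478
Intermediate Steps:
j(n) = 1
(1741408 + 1626071) - j(-486) = (1741408 + 1626071) - 1*1 = 3367479 - 1 = 3367478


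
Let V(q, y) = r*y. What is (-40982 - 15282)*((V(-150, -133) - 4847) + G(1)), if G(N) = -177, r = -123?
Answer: -637752440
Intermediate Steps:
V(q, y) = -123*y
(-40982 - 15282)*((V(-150, -133) - 4847) + G(1)) = (-40982 - 15282)*((-123*(-133) - 4847) - 177) = -56264*((16359 - 4847) - 177) = -56264*(11512 - 177) = -56264*11335 = -637752440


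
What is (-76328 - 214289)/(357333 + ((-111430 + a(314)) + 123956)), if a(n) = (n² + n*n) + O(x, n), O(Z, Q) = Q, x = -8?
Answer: -290617/567365 ≈ -0.51222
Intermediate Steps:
a(n) = n + 2*n² (a(n) = (n² + n*n) + n = (n² + n²) + n = 2*n² + n = n + 2*n²)
(-76328 - 214289)/(357333 + ((-111430 + a(314)) + 123956)) = (-76328 - 214289)/(357333 + ((-111430 + 314*(1 + 2*314)) + 123956)) = -290617/(357333 + ((-111430 + 314*(1 + 628)) + 123956)) = -290617/(357333 + ((-111430 + 314*629) + 123956)) = -290617/(357333 + ((-111430 + 197506) + 123956)) = -290617/(357333 + (86076 + 123956)) = -290617/(357333 + 210032) = -290617/567365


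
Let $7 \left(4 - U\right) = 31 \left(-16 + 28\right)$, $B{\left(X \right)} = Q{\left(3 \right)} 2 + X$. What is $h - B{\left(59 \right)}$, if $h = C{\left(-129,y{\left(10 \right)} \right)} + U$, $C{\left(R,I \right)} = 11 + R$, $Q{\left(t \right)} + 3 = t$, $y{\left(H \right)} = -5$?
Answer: $- \frac{1583}{7} \approx -226.14$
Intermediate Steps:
$Q{\left(t \right)} = -3 + t$
$B{\left(X \right)} = X$ ($B{\left(X \right)} = \left(-3 + 3\right) 2 + X = 0 \cdot 2 + X = 0 + X = X$)
$U = - \frac{344}{7}$ ($U = 4 - \frac{31 \left(-16 + 28\right)}{7} = 4 - \frac{31 \cdot 12}{7} = 4 - \frac{372}{7} = - \frac{344}{7} \approx -49.143$)
$h = - \frac{1170}{7}$ ($h = \left(11 - 129\right) - \frac{344}{7} = -118 - \frac{344}{7} = - \frac{1170}{7} \approx -167.14$)
$h - B{\left(59 \right)} = - \frac{1170}{7} - 59 = - \frac{1583}{7}$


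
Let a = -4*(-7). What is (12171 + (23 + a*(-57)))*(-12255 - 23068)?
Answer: -374353154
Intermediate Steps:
a = 28
(12171 + (23 + a*(-57)))*(-12255 - 23068) = (12171 + (23 + 28*(-57)))*(-12255 - 23068) = (12171 + (23 - 1596))*(-35323) = (12171 - 1573)*(-35323) = 10598*(-35323) = -374353154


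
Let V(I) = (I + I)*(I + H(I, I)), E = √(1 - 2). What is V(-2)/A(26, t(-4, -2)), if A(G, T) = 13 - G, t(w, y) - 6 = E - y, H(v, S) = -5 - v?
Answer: -20/13 ≈ -1.5385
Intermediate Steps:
E = I (E = √(-1) = I ≈ 1.0*I)
V(I) = -10*I (V(I) = (I + I)*(I + (-5 - I)) = (2*I)*(-5) = -10*I)
t(w, y) = 6 + I - y (t(w, y) = 6 + (I - y) = 6 + I - y)
V(-2)/A(26, t(-4, -2)) = (-10*(-2))/(13 - 1*26) = 20/(13 - 26) = 20/(-13) = 20*(-1/13) = -20/13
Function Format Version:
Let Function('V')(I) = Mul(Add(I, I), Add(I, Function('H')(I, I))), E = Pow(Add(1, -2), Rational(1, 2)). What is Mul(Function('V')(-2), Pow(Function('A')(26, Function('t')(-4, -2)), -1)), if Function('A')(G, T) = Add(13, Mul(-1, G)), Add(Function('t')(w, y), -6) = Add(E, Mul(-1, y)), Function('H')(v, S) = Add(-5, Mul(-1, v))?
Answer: Rational(-20, 13) ≈ -1.5385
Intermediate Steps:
E = I (E = Pow(-1, Rational(1, 2)) = I ≈ Mul(1.0000, I))
Function('V')(I) = Mul(-10, I) (Function('V')(I) = Mul(Add(I, I), Add(I, Add(-5, Mul(-1, I)))) = Mul(Mul(2, I), -5) = Mul(-10, I))
Function('t')(w, y) = Add(6, I, Mul(-1, y)) (Function('t')(w, y) = Add(6, Add(I, Mul(-1, y))) = Add(6, I, Mul(-1, y)))
Mul(Function('V')(-2), Pow(Function('A')(26, Function('t')(-4, -2)), -1)) = Mul(Mul(-10, -2), Pow(Add(13, Mul(-1, 26)), -1)) = Mul(20, Pow(Add(13, -26), -1)) = Mul(20, Pow(-13, -1)) = Mul(20, Rational(-1, 13)) = Rational(-20, 13)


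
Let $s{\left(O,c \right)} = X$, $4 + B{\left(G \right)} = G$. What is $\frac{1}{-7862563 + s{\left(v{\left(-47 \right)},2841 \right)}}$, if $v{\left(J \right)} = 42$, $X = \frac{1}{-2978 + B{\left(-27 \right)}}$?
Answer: $- \frac{3009}{23658452068} \approx -1.2719 \cdot 10^{-7}$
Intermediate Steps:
$B{\left(G \right)} = -4 + G$
$X = - \frac{1}{3009}$ ($X = \frac{1}{-2978 - 31} = \frac{1}{-3009} = - \frac{1}{3009} \approx -0.00033234$)
$s{\left(O,c \right)} = - \frac{1}{3009}$
$\frac{1}{-7862563 + s{\left(v{\left(-47 \right)},2841 \right)}} = \frac{1}{-7862563 - \frac{1}{3009}} = \frac{1}{- \frac{23658452068}{3009}} = - \frac{3009}{23658452068}$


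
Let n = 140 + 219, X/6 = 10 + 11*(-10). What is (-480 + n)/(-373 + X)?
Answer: 121/973 ≈ 0.12436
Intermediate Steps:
X = -600 (X = 6*(10 + 11*(-10)) = 6*(10 - 110) = 6*(-100) = -600)
n = 359
(-480 + n)/(-373 + X) = (-480 + 359)/(-373 - 600) = -121/(-973) = -121*(-1/973) = 121/973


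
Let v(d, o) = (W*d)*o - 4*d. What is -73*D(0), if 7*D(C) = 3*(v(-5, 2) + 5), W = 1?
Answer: -3285/7 ≈ -469.29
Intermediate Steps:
v(d, o) = -4*d + d*o (v(d, o) = (1*d)*o - 4*d = d*o - 4*d = -4*d + d*o)
D(C) = 45/7 (D(C) = (3*(-5*(-4 + 2) + 5))/7 = (3*(-5*(-2) + 5))/7 = (3*(10 + 5))/7 = (3*15)/7 = (1/7)*45 = 45/7)
-73*D(0) = -73*45/7 = -3285/7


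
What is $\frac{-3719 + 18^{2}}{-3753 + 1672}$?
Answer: $\frac{3395}{2081} \approx 1.6314$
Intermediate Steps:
$\frac{-3719 + 18^{2}}{-3753 + 1672} = \frac{-3719 + 324}{-2081} = \left(-3395\right) \left(- \frac{1}{2081}\right) = \frac{3395}{2081}$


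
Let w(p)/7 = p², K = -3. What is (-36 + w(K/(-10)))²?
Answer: 12510369/10000 ≈ 1251.0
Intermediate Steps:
w(p) = 7*p²
(-36 + w(K/(-10)))² = (-36 + 7*(-3/(-10))²)² = (-36 + 7*(-3*(-⅒))²)² = (-36 + 7*(3/10)²)² = (-36 + 7*(9/100))² = (-36 + 63/100)² = (-3537/100)² = 12510369/10000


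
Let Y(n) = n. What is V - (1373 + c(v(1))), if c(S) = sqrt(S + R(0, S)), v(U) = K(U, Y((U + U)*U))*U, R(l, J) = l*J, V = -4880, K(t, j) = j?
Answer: -6253 - sqrt(2) ≈ -6254.4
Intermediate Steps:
R(l, J) = J*l
v(U) = 2*U**3 (v(U) = ((U + U)*U)*U = ((2*U)*U)*U = (2*U**2)*U = 2*U**3)
c(S) = sqrt(S) (c(S) = sqrt(S + S*0) = sqrt(S + 0) = sqrt(S))
V - (1373 + c(v(1))) = -4880 - (1373 + sqrt(2*1**3)) = -4880 - (1373 + sqrt(2*1)) = -4880 - (1373 + sqrt(2)) = -4880 + (-1373 - sqrt(2)) = -6253 - sqrt(2)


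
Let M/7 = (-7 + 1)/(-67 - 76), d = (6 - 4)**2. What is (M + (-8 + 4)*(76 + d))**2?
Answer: 2090135524/20449 ≈ 1.0221e+5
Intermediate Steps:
d = 4 (d = 2**2 = 4)
M = 42/143 (M = 7*((-7 + 1)/(-67 - 76)) = 7*(-6/(-143)) = 7*(-6*(-1/143)) = 7*(6/143) = 42/143 ≈ 0.29371)
(M + (-8 + 4)*(76 + d))**2 = (42/143 + (-8 + 4)*(76 + 4))**2 = (42/143 - 4*80)**2 = (42/143 - 320)**2 = (-45718/143)**2 = 2090135524/20449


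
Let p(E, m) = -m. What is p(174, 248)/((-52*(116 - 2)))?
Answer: 31/741 ≈ 0.041835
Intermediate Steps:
p(174, 248)/((-52*(116 - 2))) = (-1*248)/((-52*(116 - 2))) = -248/((-52*114)) = -248/(-5928) = -248*(-1/5928) = 31/741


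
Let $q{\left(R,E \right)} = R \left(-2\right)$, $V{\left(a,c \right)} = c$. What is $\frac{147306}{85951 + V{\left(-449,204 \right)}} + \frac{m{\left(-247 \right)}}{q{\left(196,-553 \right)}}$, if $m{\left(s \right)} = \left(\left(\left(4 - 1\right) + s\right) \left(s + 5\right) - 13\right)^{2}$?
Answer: $- \frac{300261422945923}{33772760} \approx -8.8906 \cdot 10^{6}$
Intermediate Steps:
$q{\left(R,E \right)} = - 2 R$
$m{\left(s \right)} = \left(-13 + \left(3 + s\right) \left(5 + s\right)\right)^{2}$ ($m{\left(s \right)} = \left(\left(3 + s\right) \left(5 + s\right) - 13\right)^{2} = \left(-13 + \left(3 + s\right) \left(5 + s\right)\right)^{2}$)
$\frac{147306}{85951 + V{\left(-449,204 \right)}} + \frac{m{\left(-247 \right)}}{q{\left(196,-553 \right)}} = \frac{147306}{85951 + 204} + \frac{\left(2 + \left(-247\right)^{2} + 8 \left(-247\right)\right)^{2}}{\left(-2\right) 196} = \frac{147306}{86155} + \frac{\left(2 + 61009 - 1976\right)^{2}}{-392} = 147306 \cdot \frac{1}{86155} + 59035^{2} \left(- \frac{1}{392}\right) = \frac{147306}{86155} + 3485131225 \left(- \frac{1}{392}\right) = \frac{147306}{86155} - \frac{3485131225}{392} = - \frac{300261422945923}{33772760}$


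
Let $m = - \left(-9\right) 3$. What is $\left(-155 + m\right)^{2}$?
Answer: $16384$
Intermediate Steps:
$m = 27$ ($m = \left(-1\right) \left(-27\right) = 27$)
$\left(-155 + m\right)^{2} = \left(-155 + 27\right)^{2} = \left(-128\right)^{2} = 16384$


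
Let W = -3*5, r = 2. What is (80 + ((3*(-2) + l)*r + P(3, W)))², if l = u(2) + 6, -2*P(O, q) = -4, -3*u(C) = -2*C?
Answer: 64516/9 ≈ 7168.4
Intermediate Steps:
W = -15
u(C) = 2*C/3 (u(C) = -(-2)*C/3 = 2*C/3)
P(O, q) = 2 (P(O, q) = -½*(-4) = 2)
l = 22/3 (l = (⅔)*2 + 6 = 4/3 + 6 = 22/3 ≈ 7.3333)
(80 + ((3*(-2) + l)*r + P(3, W)))² = (80 + ((3*(-2) + 22/3)*2 + 2))² = (80 + ((-6 + 22/3)*2 + 2))² = (80 + ((4/3)*2 + 2))² = (80 + (8/3 + 2))² = (80 + 14/3)² = (254/3)² = 64516/9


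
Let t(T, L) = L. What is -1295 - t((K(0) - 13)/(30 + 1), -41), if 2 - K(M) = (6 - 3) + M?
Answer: -1254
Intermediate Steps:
K(M) = -1 - M (K(M) = 2 - ((6 - 3) + M) = 2 - (3 + M) = 2 + (-3 - M) = -1 - M)
-1295 - t((K(0) - 13)/(30 + 1), -41) = -1295 - 1*(-41) = -1295 + 41 = -1254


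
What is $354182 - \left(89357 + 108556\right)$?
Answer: $156269$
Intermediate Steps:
$354182 - \left(89357 + 108556\right) = 354182 - 197913 = 156269$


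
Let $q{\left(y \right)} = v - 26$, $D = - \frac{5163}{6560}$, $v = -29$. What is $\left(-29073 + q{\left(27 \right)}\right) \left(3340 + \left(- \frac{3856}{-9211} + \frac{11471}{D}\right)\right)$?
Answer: $\frac{15562137279759136}{47556393} \approx 3.2724 \cdot 10^{8}$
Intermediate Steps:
$D = - \frac{5163}{6560}$ ($D = \left(-5163\right) \frac{1}{6560} = - \frac{5163}{6560} \approx -0.78704$)
$q{\left(y \right)} = -55$ ($q{\left(y \right)} = -29 - 26 = -55$)
$\left(-29073 + q{\left(27 \right)}\right) \left(3340 + \left(- \frac{3856}{-9211} + \frac{11471}{D}\right)\right) = \left(-29073 - 55\right) \left(3340 + \left(- \frac{3856}{-9211} + \frac{11471}{- \frac{5163}{6560}}\right)\right) = - 29128 \left(3340 + \left(\left(-3856\right) \left(- \frac{1}{9211}\right) + 11471 \left(- \frac{6560}{5163}\right)\right)\right) = - 29128 \left(3340 + \left(\frac{3856}{9211} - \frac{75249760}{5163}\right)\right) = - 29128 \left(3340 - \frac{693105630832}{47556393}\right) = \left(-29128\right) \left(- \frac{534267278212}{47556393}\right) = \frac{15562137279759136}{47556393}$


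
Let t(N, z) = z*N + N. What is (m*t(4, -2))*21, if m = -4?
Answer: 336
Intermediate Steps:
t(N, z) = N + N*z (t(N, z) = N*z + N = N + N*z)
(m*t(4, -2))*21 = -16*(1 - 2)*21 = -16*(-1)*21 = -4*(-4)*21 = 16*21 = 336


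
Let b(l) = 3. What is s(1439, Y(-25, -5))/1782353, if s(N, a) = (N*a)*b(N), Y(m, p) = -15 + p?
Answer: -86340/1782353 ≈ -0.048442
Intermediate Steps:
s(N, a) = 3*N*a (s(N, a) = (N*a)*3 = 3*N*a)
s(1439, Y(-25, -5))/1782353 = (3*1439*(-15 - 5))/1782353 = (3*1439*(-20))*(1/1782353) = -86340*1/1782353 = -86340/1782353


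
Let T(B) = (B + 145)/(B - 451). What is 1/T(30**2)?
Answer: 449/1045 ≈ 0.42967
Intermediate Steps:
T(B) = (145 + B)/(-451 + B)
1/T(30**2) = 1/((145 + 30**2)/(-451 + 30**2)) = 1/((145 + 900)/(-451 + 900)) = 1/(1045/449) = 449/1045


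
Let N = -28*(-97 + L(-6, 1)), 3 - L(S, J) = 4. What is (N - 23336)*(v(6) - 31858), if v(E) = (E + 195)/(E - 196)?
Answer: 62323963416/95 ≈ 6.5604e+8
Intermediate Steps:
L(S, J) = -1 (L(S, J) = 3 - 1*4 = 3 - 4 = -1)
v(E) = (195 + E)/(-196 + E)
N = 2744 (N = -28*(-97 - 1) = -28*(-98) = 2744)
(N - 23336)*(v(6) - 31858) = (2744 - 23336)*((195 + 6)/(-196 + 6) - 31858) = -20592*(201/(-190) - 31858) = -20592*(-1/190*201 - 31858) = -20592*(-201/190 - 31858) = -20592*(-6053221/190) = 62323963416/95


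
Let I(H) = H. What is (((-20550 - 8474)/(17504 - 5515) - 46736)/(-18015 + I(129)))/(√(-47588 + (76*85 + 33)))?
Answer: -280173464*I*√41095/4406108381565 ≈ -0.01289*I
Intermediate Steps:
(((-20550 - 8474)/(17504 - 5515) - 46736)/(-18015 + I(129)))/(√(-47588 + (76*85 + 33))) = (((-20550 - 8474)/(17504 - 5515) - 46736)/(-18015 + 129))/(√(-47588 + (76*85 + 33))) = ((-29024/11989 - 46736)/(-17886))/(√(-47588 + (6460 + 33))) = ((-29024*1/11989 - 46736)*(-1/17886))/(√(-47588 + 6493)) = ((-29024/11989 - 46736)*(-1/17886))/(√(-41095)) = (-560346928/11989*(-1/17886))/((I*√41095)) = 280173464*(-I*√41095/41095)/107217627 = -280173464*I*√41095/4406108381565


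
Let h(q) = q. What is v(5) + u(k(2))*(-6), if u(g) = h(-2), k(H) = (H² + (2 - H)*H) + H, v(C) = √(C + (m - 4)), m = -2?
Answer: 12 + I ≈ 12.0 + 1.0*I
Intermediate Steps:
v(C) = √(-6 + C) (v(C) = √(C + (-2 - 4)) = √(C - 6) = √(-6 + C))
k(H) = H + H² + H*(2 - H) (k(H) = (H² + H*(2 - H)) + H = H + H² + H*(2 - H))
u(g) = -2
v(5) + u(k(2))*(-6) = √(-6 + 5) - 2*(-6) = √(-1) + 12 = I + 12 = 12 + I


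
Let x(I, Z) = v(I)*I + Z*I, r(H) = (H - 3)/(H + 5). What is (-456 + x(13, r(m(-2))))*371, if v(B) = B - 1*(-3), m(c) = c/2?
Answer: -96831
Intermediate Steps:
m(c) = c/2 (m(c) = c*(½) = c/2)
v(B) = 3 + B (v(B) = B + 3 = 3 + B)
r(H) = (-3 + H)/(5 + H)
x(I, Z) = I*Z + I*(3 + I) (x(I, Z) = (3 + I)*I + Z*I = I*(3 + I) + I*Z = I*Z + I*(3 + I))
(-456 + x(13, r(m(-2))))*371 = (-456 + 13*(3 + 13 + (-3 + (½)*(-2))/(5 + (½)*(-2))))*371 = (-456 + 13*(3 + 13 + (-3 - 1)/(5 - 1)))*371 = (-456 + 13*(3 + 13 - 4/4))*371 = (-456 + 13*(3 + 13 + (¼)*(-4)))*371 = (-456 + 13*(3 + 13 - 1))*371 = (-456 + 13*15)*371 = (-456 + 195)*371 = -261*371 = -96831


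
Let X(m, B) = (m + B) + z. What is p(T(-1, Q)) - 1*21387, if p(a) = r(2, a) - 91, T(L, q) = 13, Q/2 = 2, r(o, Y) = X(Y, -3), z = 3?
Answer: -21465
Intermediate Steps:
X(m, B) = 3 + B + m (X(m, B) = (m + B) + 3 = (B + m) + 3 = 3 + B + m)
r(o, Y) = Y (r(o, Y) = 3 - 3 + Y = Y)
Q = 4 (Q = 2*2 = 4)
p(a) = -91 + a (p(a) = a - 91 = -91 + a)
p(T(-1, Q)) - 1*21387 = (-91 + 13) - 1*21387 = -78 - 21387 = -21465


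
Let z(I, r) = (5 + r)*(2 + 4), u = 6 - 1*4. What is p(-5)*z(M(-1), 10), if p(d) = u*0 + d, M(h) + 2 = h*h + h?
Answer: -450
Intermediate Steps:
M(h) = -2 + h + h² (M(h) = -2 + (h*h + h) = -2 + (h² + h) = -2 + (h + h²) = -2 + h + h²)
u = 2 (u = 6 - 4 = 2)
z(I, r) = 30 + 6*r (z(I, r) = (5 + r)*6 = 30 + 6*r)
p(d) = d (p(d) = 2*0 + d = 0 + d = d)
p(-5)*z(M(-1), 10) = -5*(30 + 6*10) = -5*(30 + 60) = -5*90 = -450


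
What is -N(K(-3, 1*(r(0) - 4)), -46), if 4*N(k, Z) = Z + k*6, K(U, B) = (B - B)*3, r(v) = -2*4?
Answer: 23/2 ≈ 11.500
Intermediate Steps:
r(v) = -8
K(U, B) = 0 (K(U, B) = 0*3 = 0)
N(k, Z) = Z/4 + 3*k/2 (N(k, Z) = (Z + k*6)/4 = (Z + 6*k)/4 = Z/4 + 3*k/2)
-N(K(-3, 1*(r(0) - 4)), -46) = -((1/4)*(-46) + (3/2)*0) = -(-23/2 + 0) = -1*(-23/2) = 23/2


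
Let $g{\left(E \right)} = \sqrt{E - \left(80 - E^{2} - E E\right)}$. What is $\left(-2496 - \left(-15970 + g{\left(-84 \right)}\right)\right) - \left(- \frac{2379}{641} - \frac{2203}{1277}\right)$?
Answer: $\frac{11033687124}{818557} - 2 \sqrt{3487} \approx 13361.0$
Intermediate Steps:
$g{\left(E \right)} = \sqrt{-80 + E + 2 E^{2}}$ ($g{\left(E \right)} = \sqrt{E + \left(\left(E^{2} + E^{2}\right) - 80\right)} = \sqrt{E + \left(2 E^{2} - 80\right)} = \sqrt{E + \left(-80 + 2 E^{2}\right)} = \sqrt{-80 + E + 2 E^{2}}$)
$\left(-2496 - \left(-15970 + g{\left(-84 \right)}\right)\right) - \left(- \frac{2379}{641} - \frac{2203}{1277}\right) = \left(-2496 + \left(15970 - \sqrt{-80 - 84 + 2 \left(-84\right)^{2}}\right)\right) - \left(- \frac{2379}{641} - \frac{2203}{1277}\right) = \left(-2496 + \left(15970 - \sqrt{-80 - 84 + 2 \cdot 7056}\right)\right) - - \frac{4450106}{818557} = \left(-2496 + \left(15970 - \sqrt{-80 - 84 + 14112}\right)\right) + \left(\frac{2203}{1277} + \frac{2379}{641}\right) = \left(-2496 + \left(15970 - \sqrt{13948}\right)\right) + \frac{4450106}{818557} = \left(-2496 + \left(15970 - 2 \sqrt{3487}\right)\right) + \frac{4450106}{818557} = \left(13474 - 2 \sqrt{3487}\right) + \frac{4450106}{818557} = \frac{11033687124}{818557} - 2 \sqrt{3487}$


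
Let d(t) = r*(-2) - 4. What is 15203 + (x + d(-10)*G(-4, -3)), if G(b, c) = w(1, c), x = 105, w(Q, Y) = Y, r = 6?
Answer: 15356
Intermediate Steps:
G(b, c) = c
d(t) = -16 (d(t) = 6*(-2) - 4 = -12 - 4 = -16)
15203 + (x + d(-10)*G(-4, -3)) = 15203 + (105 - 16*(-3)) = 15203 + (105 + 48) = 15203 + 153 = 15356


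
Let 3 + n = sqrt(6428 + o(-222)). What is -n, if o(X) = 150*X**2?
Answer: 3 - 2*sqrt(1849757) ≈ -2717.1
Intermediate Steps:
n = -3 + 2*sqrt(1849757) (n = -3 + sqrt(6428 + 150*(-222)**2) = -3 + sqrt(6428 + 150*49284) = -3 + sqrt(6428 + 7392600) = -3 + sqrt(7399028) = -3 + 2*sqrt(1849757) ≈ 2717.1)
-n = -(-3 + 2*sqrt(1849757)) = 3 - 2*sqrt(1849757)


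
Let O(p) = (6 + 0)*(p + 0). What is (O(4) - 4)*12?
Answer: 240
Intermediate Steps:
O(p) = 6*p
(O(4) - 4)*12 = (6*4 - 4)*12 = (24 - 4)*12 = 20*12 = 240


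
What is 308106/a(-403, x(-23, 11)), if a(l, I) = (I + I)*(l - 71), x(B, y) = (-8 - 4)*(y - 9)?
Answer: 17117/1264 ≈ 13.542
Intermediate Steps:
x(B, y) = 108 - 12*y (x(B, y) = -12*(-9 + y) = 108 - 12*y)
a(l, I) = 2*I*(-71 + l) (a(l, I) = (2*I)*(-71 + l) = 2*I*(-71 + l))
308106/a(-403, x(-23, 11)) = 308106/((2*(108 - 12*11)*(-71 - 403))) = 308106/((2*(108 - 132)*(-474))) = 308106/((2*(-24)*(-474))) = 308106/22752 = 308106*(1/22752) = 17117/1264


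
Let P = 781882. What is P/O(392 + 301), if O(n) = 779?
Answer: 781882/779 ≈ 1003.7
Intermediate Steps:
P/O(392 + 301) = 781882/779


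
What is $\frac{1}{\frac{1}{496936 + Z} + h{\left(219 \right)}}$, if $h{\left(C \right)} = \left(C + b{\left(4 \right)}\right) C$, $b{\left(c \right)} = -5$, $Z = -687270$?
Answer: $\frac{190334}{8920193243} \approx 2.1337 \cdot 10^{-5}$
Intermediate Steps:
$h{\left(C \right)} = C \left(-5 + C\right)$ ($h{\left(C \right)} = \left(C - 5\right) C = \left(-5 + C\right) C = C \left(-5 + C\right)$)
$\frac{1}{\frac{1}{496936 + Z} + h{\left(219 \right)}} = \frac{1}{\frac{1}{496936 - 687270} + 219 \left(-5 + 219\right)} = \frac{1}{\frac{1}{-190334} + 219 \cdot 214} = \frac{1}{- \frac{1}{190334} + 46866} = \frac{1}{\frac{8920193243}{190334}} = \frac{190334}{8920193243}$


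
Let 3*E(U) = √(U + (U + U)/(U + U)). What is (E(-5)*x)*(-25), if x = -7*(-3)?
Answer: -350*I ≈ -350.0*I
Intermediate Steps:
x = 21
E(U) = √(1 + U)/3 (E(U) = √(U + (U + U)/(U + U))/3 = √(U + (2*U)/((2*U)))/3 = √(U + (2*U)*(1/(2*U)))/3 = √(U + 1)/3 = √(1 + U)/3)
(E(-5)*x)*(-25) = ((√(1 - 5)/3)*21)*(-25) = ((√(-4)/3)*21)*(-25) = (((2*I)/3)*21)*(-25) = ((2*I/3)*21)*(-25) = (14*I)*(-25) = -350*I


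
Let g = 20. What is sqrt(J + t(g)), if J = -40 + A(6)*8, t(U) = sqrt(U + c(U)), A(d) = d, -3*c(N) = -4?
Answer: 2*sqrt(18 + 6*sqrt(3))/3 ≈ 3.5523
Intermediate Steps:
c(N) = 4/3 (c(N) = -1/3*(-4) = 4/3)
t(U) = sqrt(4/3 + U) (t(U) = sqrt(U + 4/3) = sqrt(4/3 + U))
J = 8 (J = -40 + 6*8 = -40 + 48 = 8)
sqrt(J + t(g)) = sqrt(8 + sqrt(12 + 9*20)/3) = sqrt(8 + sqrt(12 + 180)/3) = sqrt(8 + sqrt(192)/3) = sqrt(8 + (8*sqrt(3))/3) = sqrt(8 + 8*sqrt(3)/3)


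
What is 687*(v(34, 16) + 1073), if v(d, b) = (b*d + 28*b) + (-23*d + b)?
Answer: 892413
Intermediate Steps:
v(d, b) = -23*d + 29*b + b*d (v(d, b) = (28*b + b*d) + (b - 23*d) = -23*d + 29*b + b*d)
687*(v(34, 16) + 1073) = 687*((-23*34 + 29*16 + 16*34) + 1073) = 687*((-782 + 464 + 544) + 1073) = 687*(226 + 1073) = 687*1299 = 892413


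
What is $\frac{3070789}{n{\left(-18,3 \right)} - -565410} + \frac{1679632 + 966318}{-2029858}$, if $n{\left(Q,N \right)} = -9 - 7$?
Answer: $\frac{2368630681831}{573834767026} \approx 4.1277$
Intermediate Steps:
$n{\left(Q,N \right)} = -16$ ($n{\left(Q,N \right)} = -9 - 7 = -16$)
$\frac{3070789}{n{\left(-18,3 \right)} - -565410} + \frac{1679632 + 966318}{-2029858} = \frac{3070789}{-16 - -565410} + \frac{1679632 + 966318}{-2029858} = \frac{3070789}{-16 + 565410} + 2645950 \left(- \frac{1}{2029858}\right) = \frac{3070789}{565394} - \frac{1322975}{1014929} = \frac{2368630681831}{573834767026}$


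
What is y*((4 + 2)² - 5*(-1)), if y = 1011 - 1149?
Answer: -5658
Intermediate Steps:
y = -138
y*((4 + 2)² - 5*(-1)) = -138*((4 + 2)² - 5*(-1)) = -138*(6² + 5) = -138*(36 + 5) = -138*41 = -5658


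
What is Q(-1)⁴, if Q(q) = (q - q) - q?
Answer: 1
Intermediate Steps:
Q(q) = -q (Q(q) = 0 - q = -q)
Q(-1)⁴ = (-1*(-1))⁴ = 1⁴ = 1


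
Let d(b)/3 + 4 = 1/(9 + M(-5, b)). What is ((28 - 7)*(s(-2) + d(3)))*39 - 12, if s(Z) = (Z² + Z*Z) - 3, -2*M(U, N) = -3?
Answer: -5511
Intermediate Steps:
M(U, N) = 3/2 (M(U, N) = -½*(-3) = 3/2)
s(Z) = -3 + 2*Z² (s(Z) = (Z² + Z²) - 3 = 2*Z² - 3 = -3 + 2*Z²)
d(b) = -82/7 (d(b) = -12 + 3/(9 + 3/2) = -12 + 3/(21/2) = -12 + 3*(2/21) = -12 + 2/7 = -82/7)
((28 - 7)*(s(-2) + d(3)))*39 - 12 = ((28 - 7)*((-3 + 2*(-2)²) - 82/7))*39 - 12 = (21*((-3 + 2*4) - 82/7))*39 - 12 = (21*((-3 + 8) - 82/7))*39 - 12 = (21*(5 - 82/7))*39 - 12 = (21*(-47/7))*39 - 12 = -141*39 - 12 = -5499 - 12 = -5511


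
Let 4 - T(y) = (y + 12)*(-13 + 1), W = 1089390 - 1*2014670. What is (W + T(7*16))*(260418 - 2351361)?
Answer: 1931588052084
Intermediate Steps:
W = -925280 (W = 1089390 - 2014670 = -925280)
T(y) = 148 + 12*y (T(y) = 4 - (y + 12)*(-13 + 1) = 4 - (12 + y)*(-12) = 4 - (-144 - 12*y) = 4 + (144 + 12*y) = 148 + 12*y)
(W + T(7*16))*(260418 - 2351361) = (-925280 + (148 + 12*(7*16)))*(260418 - 2351361) = (-925280 + (148 + 12*112))*(-2090943) = (-925280 + (148 + 1344))*(-2090943) = (-925280 + 1492)*(-2090943) = -923788*(-2090943) = 1931588052084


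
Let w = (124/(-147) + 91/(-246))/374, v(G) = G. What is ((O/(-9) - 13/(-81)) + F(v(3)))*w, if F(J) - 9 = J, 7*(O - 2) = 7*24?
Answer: -10984877/365163876 ≈ -0.030082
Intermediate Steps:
O = 26 (O = 2 + (7*24)/7 = 2 + (⅐)*168 = 2 + 24 = 26)
F(J) = 9 + J
w = -14627/4508196 (w = (124*(-1/147) + 91*(-1/246))*(1/374) = (-124/147 - 91/246)*(1/374) = -14627/12054*1/374 = -14627/4508196 ≈ -0.0032445)
((O/(-9) - 13/(-81)) + F(v(3)))*w = ((26/(-9) - 13/(-81)) + (9 + 3))*(-14627/4508196) = ((26*(-⅑) - 13*(-1/81)) + 12)*(-14627/4508196) = ((-26/9 + 13/81) + 12)*(-14627/4508196) = (-221/81 + 12)*(-14627/4508196) = (751/81)*(-14627/4508196) = -10984877/365163876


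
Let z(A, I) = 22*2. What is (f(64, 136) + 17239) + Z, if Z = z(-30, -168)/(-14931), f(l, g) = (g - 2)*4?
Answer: 265398481/14931 ≈ 17775.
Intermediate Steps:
z(A, I) = 44
f(l, g) = -8 + 4*g (f(l, g) = (-2 + g)*4 = -8 + 4*g)
Z = -44/14931 (Z = 44/(-14931) = 44*(-1/14931) = -44/14931 ≈ -0.0029469)
(f(64, 136) + 17239) + Z = ((-8 + 4*136) + 17239) - 44/14931 = ((-8 + 544) + 17239) - 44/14931 = (536 + 17239) - 44/14931 = 17775 - 44/14931 = 265398481/14931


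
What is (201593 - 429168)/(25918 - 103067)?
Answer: 227575/77149 ≈ 2.9498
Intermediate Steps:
(201593 - 429168)/(25918 - 103067) = -227575/(-77149) = -227575*(-1/77149) = 227575/77149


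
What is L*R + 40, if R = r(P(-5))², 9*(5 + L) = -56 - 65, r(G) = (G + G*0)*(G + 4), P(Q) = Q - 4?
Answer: -37310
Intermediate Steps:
P(Q) = -4 + Q
r(G) = G*(4 + G) (r(G) = (G + 0)*(4 + G) = G*(4 + G))
L = -166/9 (L = -5 + (-56 - 65)/9 = -5 + (⅑)*(-121) = -5 - 121/9 = -166/9 ≈ -18.444)
R = 2025 (R = ((-4 - 5)*(4 + (-4 - 5)))² = (-9*(4 - 9))² = (-9*(-5))² = 45² = 2025)
L*R + 40 = -166/9*2025 + 40 = -37350 + 40 = -37310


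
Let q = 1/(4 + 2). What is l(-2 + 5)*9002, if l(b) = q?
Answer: 4501/3 ≈ 1500.3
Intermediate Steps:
q = ⅙ (q = 1/6 = ⅙ ≈ 0.16667)
l(b) = ⅙
l(-2 + 5)*9002 = (⅙)*9002 = 4501/3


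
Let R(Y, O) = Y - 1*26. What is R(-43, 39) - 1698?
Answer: -1767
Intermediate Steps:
R(Y, O) = -26 + Y (R(Y, O) = Y - 26 = -26 + Y)
R(-43, 39) - 1698 = (-26 - 43) - 1698 = -69 - 1698 = -1767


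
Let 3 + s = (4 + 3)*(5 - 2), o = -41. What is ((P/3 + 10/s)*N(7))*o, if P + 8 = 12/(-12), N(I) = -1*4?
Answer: -3608/9 ≈ -400.89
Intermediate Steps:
N(I) = -4
P = -9 (P = -8 + 12/(-12) = -8 + 12*(-1/12) = -8 - 1 = -9)
s = 18 (s = -3 + (4 + 3)*(5 - 2) = -3 + 7*3 = -3 + 21 = 18)
((P/3 + 10/s)*N(7))*o = ((-9/3 + 10/18)*(-4))*(-41) = ((-9*1/3 + 10*(1/18))*(-4))*(-41) = ((-3 + 5/9)*(-4))*(-41) = -22/9*(-4)*(-41) = (88/9)*(-41) = -3608/9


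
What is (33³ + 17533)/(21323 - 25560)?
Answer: -53470/4237 ≈ -12.620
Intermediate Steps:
(33³ + 17533)/(21323 - 25560) = (35937 + 17533)/(-4237) = 53470*(-1/4237) = -53470/4237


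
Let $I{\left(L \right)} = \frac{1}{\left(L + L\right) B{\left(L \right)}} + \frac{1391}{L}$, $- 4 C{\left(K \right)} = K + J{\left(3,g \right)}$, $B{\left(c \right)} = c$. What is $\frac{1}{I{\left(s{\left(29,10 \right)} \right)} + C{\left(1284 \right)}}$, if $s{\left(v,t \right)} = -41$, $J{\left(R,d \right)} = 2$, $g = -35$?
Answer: $- \frac{1681}{597472} \approx -0.0028135$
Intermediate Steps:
$C{\left(K \right)} = - \frac{1}{2} - \frac{K}{4}$ ($C{\left(K \right)} = - \frac{K + 2}{4} = - \frac{2 + K}{4} = - \frac{1}{2} - \frac{K}{4}$)
$I{\left(L \right)} = \frac{1}{2 L^{2}} + \frac{1391}{L}$ ($I{\left(L \right)} = \frac{1}{\left(L + L\right) L} + \frac{1391}{L} = \frac{1}{2 L L} + \frac{1391}{L} = \frac{\frac{1}{2} \frac{1}{L}}{L} + \frac{1391}{L} = \frac{1}{2 L^{2}} + \frac{1391}{L}$)
$\frac{1}{I{\left(s{\left(29,10 \right)} \right)} + C{\left(1284 \right)}} = \frac{1}{\frac{1 + 2782 \left(-41\right)}{2 \cdot 1681} - \frac{643}{2}} = \frac{1}{\frac{1}{2} \cdot \frac{1}{1681} \left(1 - 114062\right) - \frac{643}{2}} = \frac{1}{\frac{1}{2} \cdot \frac{1}{1681} \left(-114061\right) - \frac{643}{2}} = \frac{1}{- \frac{114061}{3362} - \frac{643}{2}} = \frac{1}{- \frac{597472}{1681}} = - \frac{1681}{597472}$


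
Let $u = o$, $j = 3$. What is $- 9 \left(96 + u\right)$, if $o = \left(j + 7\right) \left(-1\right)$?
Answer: $-774$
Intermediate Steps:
$o = -10$ ($o = \left(3 + 7\right) \left(-1\right) = 10 \left(-1\right) = -10$)
$u = -10$
$- 9 \left(96 + u\right) = - 9 \left(96 - 10\right) = \left(-9\right) 86 = -774$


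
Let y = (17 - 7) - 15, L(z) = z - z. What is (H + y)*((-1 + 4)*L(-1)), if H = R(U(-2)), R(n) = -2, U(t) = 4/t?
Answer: 0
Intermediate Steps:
L(z) = 0
y = -5 (y = 10 - 15 = -5)
H = -2
(H + y)*((-1 + 4)*L(-1)) = (-2 - 5)*((-1 + 4)*0) = -21*0 = -7*0 = 0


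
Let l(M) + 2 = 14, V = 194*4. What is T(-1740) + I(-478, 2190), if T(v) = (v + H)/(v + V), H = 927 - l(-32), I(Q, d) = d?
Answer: 2111985/964 ≈ 2190.9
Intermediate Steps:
V = 776
l(M) = 12 (l(M) = -2 + 14 = 12)
H = 915 (H = 927 - 1*12 = 927 - 12 = 915)
T(v) = (915 + v)/(776 + v) (T(v) = (v + 915)/(v + 776) = (915 + v)/(776 + v))
T(-1740) + I(-478, 2190) = (915 - 1740)/(776 - 1740) + 2190 = -825/(-964) + 2190 = -1/964*(-825) + 2190 = 825/964 + 2190 = 2111985/964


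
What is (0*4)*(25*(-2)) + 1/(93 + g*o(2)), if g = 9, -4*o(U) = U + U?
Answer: 1/84 ≈ 0.011905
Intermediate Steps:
o(U) = -U/2 (o(U) = -(U + U)/4 = -U/2)
(0*4)*(25*(-2)) + 1/(93 + g*o(2)) = (0*4)*(25*(-2)) + 1/(93 + 9*(-1/2*2)) = 0*(-50) + 1/(93 + 9*(-1)) = 0 + 1/(93 - 9) = 0 + 1/84 = 1/84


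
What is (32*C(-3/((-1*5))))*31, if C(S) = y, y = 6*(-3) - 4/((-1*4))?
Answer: -16864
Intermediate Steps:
y = -17 (y = -18 - 4/(-4) = -18 - 4*(-¼) = -18 + 1 = -17)
C(S) = -17
(32*C(-3/((-1*5))))*31 = (32*(-17))*31 = -544*31 = -16864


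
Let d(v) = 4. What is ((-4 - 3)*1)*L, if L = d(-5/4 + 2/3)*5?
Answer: -140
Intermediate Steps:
L = 20 (L = 4*5 = 20)
((-4 - 3)*1)*L = ((-4 - 3)*1)*20 = -7*1*20 = -7*20 = -140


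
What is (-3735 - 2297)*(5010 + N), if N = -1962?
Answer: -18385536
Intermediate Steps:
(-3735 - 2297)*(5010 + N) = (-3735 - 2297)*(5010 - 1962) = -6032*3048 = -18385536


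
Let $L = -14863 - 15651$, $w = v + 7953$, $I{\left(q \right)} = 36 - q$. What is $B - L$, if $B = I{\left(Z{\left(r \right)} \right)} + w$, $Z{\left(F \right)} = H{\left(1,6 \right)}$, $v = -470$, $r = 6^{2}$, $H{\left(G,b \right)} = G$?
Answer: $38032$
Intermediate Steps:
$r = 36$
$Z{\left(F \right)} = 1$
$w = 7483$ ($w = -470 + 7953 = 7483$)
$L = -30514$ ($L = -14863 - 15651 = -30514$)
$B = 7518$ ($B = \left(36 - 1\right) + 7483 = 35 + 7483 = 7518$)
$B - L = 7518 - -30514 = 7518 + 30514 = 38032$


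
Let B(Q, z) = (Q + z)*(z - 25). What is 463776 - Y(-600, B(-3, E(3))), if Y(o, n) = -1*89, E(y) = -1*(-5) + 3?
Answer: 463865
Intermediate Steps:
E(y) = 8 (E(y) = 5 + 3 = 8)
B(Q, z) = (-25 + z)*(Q + z) (B(Q, z) = (Q + z)*(-25 + z) = (-25 + z)*(Q + z))
Y(o, n) = -89
463776 - Y(-600, B(-3, E(3))) = 463776 - 1*(-89) = 463776 + 89 = 463865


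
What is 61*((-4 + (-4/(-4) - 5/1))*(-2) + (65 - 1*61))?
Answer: 1220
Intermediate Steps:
61*((-4 + (-4/(-4) - 5/1))*(-2) + (65 - 1*61)) = 61*((-4 + (-4*(-1/4) - 5*1))*(-2) + (65 - 61)) = 61*((-4 + (1 - 5))*(-2) + 4) = 61*((-4 - 4)*(-2) + 4) = 61*(-8*(-2) + 4) = 61*(16 + 4) = 61*20 = 1220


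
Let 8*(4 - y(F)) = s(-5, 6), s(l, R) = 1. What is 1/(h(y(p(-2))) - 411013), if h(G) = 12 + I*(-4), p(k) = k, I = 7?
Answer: -1/411029 ≈ -2.4329e-6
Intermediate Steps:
y(F) = 31/8 (y(F) = 4 - ⅛*1 = 4 - ⅛ = 31/8)
h(G) = -16 (h(G) = 12 + 7*(-4) = 12 - 28 = -16)
1/(h(y(p(-2))) - 411013) = 1/(-16 - 411013) = 1/(-411029) = -1/411029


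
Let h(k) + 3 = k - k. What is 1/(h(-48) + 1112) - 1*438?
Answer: -485741/1109 ≈ -438.00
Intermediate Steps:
h(k) = -3 (h(k) = -3 + (k - k) = -3 + 0 = -3)
1/(h(-48) + 1112) - 1*438 = 1/(-3 + 1112) - 1*438 = 1/1109 - 438 = -485741/1109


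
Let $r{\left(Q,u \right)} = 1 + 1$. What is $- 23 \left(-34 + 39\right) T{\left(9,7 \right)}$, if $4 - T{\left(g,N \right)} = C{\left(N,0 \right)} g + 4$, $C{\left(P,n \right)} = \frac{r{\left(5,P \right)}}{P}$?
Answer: $\frac{2070}{7} \approx 295.71$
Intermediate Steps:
$r{\left(Q,u \right)} = 2$
$C{\left(P,n \right)} = \frac{2}{P}$
$T{\left(g,N \right)} = - \frac{2 g}{N}$ ($T{\left(g,N \right)} = 4 - \left(\frac{2}{N} g + 4\right) = 4 - \left(\frac{2 g}{N} + 4\right) = 4 - \left(4 + \frac{2 g}{N}\right) = - \frac{2 g}{N}$)
$- 23 \left(-34 + 39\right) T{\left(9,7 \right)} = - 23 \left(-34 + 39\right) \left(\left(-2\right) 9 \cdot \frac{1}{7}\right) = \left(-23\right) 5 \left(\left(-2\right) 9 \cdot \frac{1}{7}\right) = \left(-115\right) \left(- \frac{18}{7}\right) = \frac{2070}{7}$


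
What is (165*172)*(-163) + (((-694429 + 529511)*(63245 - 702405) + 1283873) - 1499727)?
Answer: 105404147086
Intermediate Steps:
(165*172)*(-163) + (((-694429 + 529511)*(63245 - 702405) + 1283873) - 1499727) = 28380*(-163) + ((-164918*(-639160) + 1283873) - 1499727) = -4625940 + ((105408988880 + 1283873) - 1499727) = -4625940 + (105410272753 - 1499727) = -4625940 + 105408773026 = 105404147086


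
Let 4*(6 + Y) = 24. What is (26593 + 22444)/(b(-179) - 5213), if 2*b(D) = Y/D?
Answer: -49037/5213 ≈ -9.4067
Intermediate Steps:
Y = 0 (Y = -6 + (¼)*24 = -6 + 6 = 0)
b(D) = 0 (b(D) = (0/D)/2 = (½)*0 = 0)
(26593 + 22444)/(b(-179) - 5213) = (26593 + 22444)/(0 - 5213) = 49037/(-5213) = 49037*(-1/5213) = -49037/5213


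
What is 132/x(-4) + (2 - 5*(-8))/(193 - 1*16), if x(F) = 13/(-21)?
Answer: -163366/767 ≈ -212.99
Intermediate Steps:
x(F) = -13/21 (x(F) = 13*(-1/21) = -13/21)
132/x(-4) + (2 - 5*(-8))/(193 - 1*16) = 132/(-13/21) + (2 - 5*(-8))/(193 - 1*16) = 132*(-21/13) + (2 + 40)/(193 - 16) = -2772/13 + 42/177 = -2772/13 + 42*(1/177) = -2772/13 + 14/59 = -163366/767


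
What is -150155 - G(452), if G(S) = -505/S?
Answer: -67869555/452 ≈ -1.5015e+5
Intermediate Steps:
-150155 - G(452) = -150155 - (-505)/452 = -150155 - 1*(-505/452) = -150155 + 505/452 = -67869555/452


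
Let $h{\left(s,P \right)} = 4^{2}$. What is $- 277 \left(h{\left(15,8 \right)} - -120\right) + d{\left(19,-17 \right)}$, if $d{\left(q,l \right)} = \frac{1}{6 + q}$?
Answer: $- \frac{941799}{25} \approx -37672.0$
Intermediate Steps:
$h{\left(s,P \right)} = 16$
$- 277 \left(h{\left(15,8 \right)} - -120\right) + d{\left(19,-17 \right)} = - 277 \left(16 - -120\right) + \frac{1}{6 + 19} = - 277 \left(16 + 120\right) + \frac{1}{25} = \left(-277\right) 136 + \frac{1}{25} = -37672 + \frac{1}{25} = - \frac{941799}{25}$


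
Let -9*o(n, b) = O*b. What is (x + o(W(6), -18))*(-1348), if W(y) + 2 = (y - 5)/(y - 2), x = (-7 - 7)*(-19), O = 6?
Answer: -374744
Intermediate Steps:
x = 266 (x = -14*(-19) = 266)
W(y) = -2 + (-5 + y)/(-2 + y) (W(y) = -2 + (y - 5)/(y - 2) = -2 + (-5 + y)/(-2 + y))
o(n, b) = -2*b/3
(x + o(W(6), -18))*(-1348) = (266 - ⅔*(-18))*(-1348) = (266 + 12)*(-1348) = 278*(-1348) = -374744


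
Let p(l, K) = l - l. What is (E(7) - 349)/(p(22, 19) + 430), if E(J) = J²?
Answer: -30/43 ≈ -0.69767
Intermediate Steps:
p(l, K) = 0
(E(7) - 349)/(p(22, 19) + 430) = (7² - 349)/(0 + 430) = (49 - 349)/430 = -300*1/430 = -30/43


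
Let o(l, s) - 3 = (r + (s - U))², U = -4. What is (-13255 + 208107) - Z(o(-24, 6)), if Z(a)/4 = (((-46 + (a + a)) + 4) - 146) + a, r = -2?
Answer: 194800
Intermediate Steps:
o(l, s) = 3 + (2 + s)² (o(l, s) = 3 + (-2 + (s - 1*(-4)))² = 3 + (-2 + (s + 4))² = 3 + (-2 + (4 + s))² = 3 + (2 + s)²)
Z(a) = -752 + 12*a (Z(a) = 4*((((-46 + (a + a)) + 4) - 146) + a) = 4*((((-46 + 2*a) + 4) - 146) + a) = 4*(((-42 + 2*a) - 146) + a) = 4*((-188 + 2*a) + a) = 4*(-188 + 3*a) = -752 + 12*a)
(-13255 + 208107) - Z(o(-24, 6)) = (-13255 + 208107) - (-752 + 12*(3 + (2 + 6)²)) = 194852 - (-752 + 12*(3 + 8²)) = 194852 - (-752 + 12*(3 + 64)) = 194852 - (-752 + 12*67) = 194852 - (-752 + 804) = 194852 - 1*52 = 194852 - 52 = 194800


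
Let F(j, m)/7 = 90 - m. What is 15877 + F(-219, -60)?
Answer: 16927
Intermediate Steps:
F(j, m) = 630 - 7*m (F(j, m) = 7*(90 - m) = 630 - 7*m)
15877 + F(-219, -60) = 15877 + (630 - 7*(-60)) = 15877 + (630 + 420) = 15877 + 1050 = 16927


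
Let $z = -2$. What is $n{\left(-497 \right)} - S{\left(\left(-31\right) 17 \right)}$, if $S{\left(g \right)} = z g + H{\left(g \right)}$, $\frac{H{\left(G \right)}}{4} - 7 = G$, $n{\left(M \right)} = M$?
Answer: $529$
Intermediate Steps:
$H{\left(G \right)} = 28 + 4 G$
$S{\left(g \right)} = 28 + 2 g$ ($S{\left(g \right)} = - 2 g + \left(28 + 4 g\right) = 28 + 2 g$)
$n{\left(-497 \right)} - S{\left(\left(-31\right) 17 \right)} = -497 - \left(28 + 2 \left(\left(-31\right) 17\right)\right) = -497 - \left(28 + 2 \left(-527\right)\right) = -497 - \left(28 - 1054\right) = -497 - -1026 = -497 + 1026 = 529$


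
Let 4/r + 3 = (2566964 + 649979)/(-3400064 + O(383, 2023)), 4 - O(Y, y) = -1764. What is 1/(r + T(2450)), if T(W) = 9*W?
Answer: 13411831/295717280366 ≈ 4.5354e-5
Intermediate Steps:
O(Y, y) = 1768 (O(Y, y) = 4 - 1*(-1764) = 4 + 1764 = 1768)
r = -13593184/13411831 (r = 4/(-3 + (2566964 + 649979)/(-3400064 + 1768)) = 4/(-3 + 3216943/(-3398296)) = 4/(-3 + 3216943*(-1/3398296)) = 4/(-3 - 3216943/3398296) = 4/(-13411831/3398296) = 4*(-3398296/13411831) = -13593184/13411831 ≈ -1.0135)
1/(r + T(2450)) = 1/(-13593184/13411831 + 9*2450) = 1/(-13593184/13411831 + 22050) = 1/(295717280366/13411831) = 13411831/295717280366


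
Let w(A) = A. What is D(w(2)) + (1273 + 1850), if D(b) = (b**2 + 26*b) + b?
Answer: 3181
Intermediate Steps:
D(b) = b**2 + 27*b
D(w(2)) + (1273 + 1850) = 2*(27 + 2) + (1273 + 1850) = 2*29 + 3123 = 58 + 3123 = 3181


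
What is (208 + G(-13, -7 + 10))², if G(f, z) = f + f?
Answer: 33124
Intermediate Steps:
G(f, z) = 2*f
(208 + G(-13, -7 + 10))² = (208 + 2*(-13))² = (208 - 26)² = 182² = 33124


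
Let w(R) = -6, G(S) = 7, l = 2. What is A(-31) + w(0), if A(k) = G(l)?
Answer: 1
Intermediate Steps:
A(k) = 7
A(-31) + w(0) = 7 - 6 = 1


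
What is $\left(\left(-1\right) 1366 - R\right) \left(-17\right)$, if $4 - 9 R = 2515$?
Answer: $18479$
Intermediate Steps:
$R = -279$ ($R = \frac{4}{9} - \frac{2515}{9} = -279$)
$\left(\left(-1\right) 1366 - R\right) \left(-17\right) = \left(\left(-1\right) 1366 - -279\right) \left(-17\right) = \left(-1366 + 279\right) \left(-17\right) = \left(-1087\right) \left(-17\right) = 18479$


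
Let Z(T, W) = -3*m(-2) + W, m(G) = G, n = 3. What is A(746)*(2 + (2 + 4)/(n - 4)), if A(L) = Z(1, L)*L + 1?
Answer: -2243972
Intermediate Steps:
Z(T, W) = 6 + W (Z(T, W) = -3*(-2) + W = 6 + W)
A(L) = 1 + L*(6 + L) (A(L) = (6 + L)*L + 1 = L*(6 + L) + 1 = 1 + L*(6 + L))
A(746)*(2 + (2 + 4)/(n - 4)) = (1 + 746*(6 + 746))*(2 + (2 + 4)/(3 - 4)) = (1 + 746*752)*(2 + 6/(-1)) = (1 + 560992)*(2 + 6*(-1)) = 560993*(2 - 6) = 560993*(-4) = -2243972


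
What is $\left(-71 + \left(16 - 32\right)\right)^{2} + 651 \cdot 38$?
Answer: $32307$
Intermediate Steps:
$\left(-71 + \left(16 - 32\right)\right)^{2} + 651 \cdot 38 = \left(-71 - 16\right)^{2} + 24738 = \left(-87\right)^{2} + 24738 = 7569 + 24738 = 32307$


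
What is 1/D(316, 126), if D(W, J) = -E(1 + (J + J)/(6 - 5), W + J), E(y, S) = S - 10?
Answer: -1/432 ≈ -0.0023148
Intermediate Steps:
E(y, S) = -10 + S
D(W, J) = 10 - J - W (D(W, J) = -(-10 + (W + J)) = -(-10 + (J + W)) = -(-10 + J + W) = 10 - J - W)
1/D(316, 126) = 1/(10 - 1*126 - 1*316) = 1/(10 - 126 - 316) = 1/(-432) = -1/432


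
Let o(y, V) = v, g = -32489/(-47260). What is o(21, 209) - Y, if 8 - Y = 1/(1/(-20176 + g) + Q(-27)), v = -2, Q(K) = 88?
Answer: -838113080609/83906656588 ≈ -9.9886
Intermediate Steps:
g = 32489/47260 (g = -32489*(-1/47260) = 32489/47260 ≈ 0.68745)
o(y, V) = -2
Y = 670299767433/83906656588 (Y = 8 - 1/(1/(-20176 + 32489/47260) + 88) = 8 - 1/(1/(-953485271/47260) + 88) = 8 - 1/(-47260/953485271 + 88) = 8 - 1/83906656588/953485271 = 8 - 1*953485271/83906656588 = 8 - 953485271/83906656588 = 670299767433/83906656588 ≈ 7.9886)
o(21, 209) - Y = -2 - 1*670299767433/83906656588 = -2 - 670299767433/83906656588 = -838113080609/83906656588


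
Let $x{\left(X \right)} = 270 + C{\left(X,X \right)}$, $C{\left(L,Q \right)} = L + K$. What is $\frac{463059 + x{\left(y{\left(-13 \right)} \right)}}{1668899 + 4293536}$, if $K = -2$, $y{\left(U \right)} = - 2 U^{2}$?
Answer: $\frac{462989}{5962435} \approx 0.077651$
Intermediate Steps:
$C{\left(L,Q \right)} = -2 + L$ ($C{\left(L,Q \right)} = L - 2 = -2 + L$)
$x{\left(X \right)} = 268 + X$ ($x{\left(X \right)} = 270 + \left(-2 + X\right) = 268 + X$)
$\frac{463059 + x{\left(y{\left(-13 \right)} \right)}}{1668899 + 4293536} = \frac{463059 + \left(268 - 2 \left(-13\right)^{2}\right)}{1668899 + 4293536} = \frac{463059 + \left(268 - 338\right)}{5962435} = \left(463059 + \left(268 - 338\right)\right) \frac{1}{5962435} = \left(463059 - 70\right) \frac{1}{5962435} = 462989 \cdot \frac{1}{5962435} = \frac{462989}{5962435}$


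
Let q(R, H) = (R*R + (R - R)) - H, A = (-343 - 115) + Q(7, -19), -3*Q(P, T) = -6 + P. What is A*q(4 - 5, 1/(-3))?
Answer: -5500/9 ≈ -611.11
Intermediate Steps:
Q(P, T) = 2 - P/3 (Q(P, T) = -(-6 + P)/3 = 2 - P/3)
A = -1375/3 (A = (-343 - 115) + (2 - 1/3*7) = -458 + (2 - 7/3) = -458 - 1/3 = -1375/3 ≈ -458.33)
q(R, H) = R**2 - H (q(R, H) = (R**2 + 0) - H = R**2 - H)
A*q(4 - 5, 1/(-3)) = -1375*((4 - 5)**2 - 1/(-3))/3 = -1375*((-1)**2 - 1*(-1/3))/3 = -1375*(1 + 1/3)/3 = -1375/3*4/3 = -5500/9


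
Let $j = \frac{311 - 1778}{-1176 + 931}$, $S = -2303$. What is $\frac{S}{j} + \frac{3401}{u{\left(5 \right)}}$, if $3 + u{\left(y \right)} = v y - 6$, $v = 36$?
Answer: $- \frac{535058}{1467} \approx -364.73$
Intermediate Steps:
$j = \frac{1467}{245}$ ($j = - \frac{1467}{-245} = \left(-1467\right) \left(- \frac{1}{245}\right) = \frac{1467}{245} \approx 5.9878$)
$u{\left(y \right)} = -9 + 36 y$ ($u{\left(y \right)} = -3 + \left(36 y - 6\right) = -3 + \left(-6 + 36 y\right) = -9 + 36 y$)
$\frac{S}{j} + \frac{3401}{u{\left(5 \right)}} = - \frac{2303}{\frac{1467}{245}} + \frac{3401}{-9 + 36 \cdot 5} = \left(-2303\right) \frac{245}{1467} + \frac{3401}{-9 + 180} = - \frac{564235}{1467} + \frac{3401}{171} = - \frac{564235}{1467} + 3401 \cdot \frac{1}{171} = - \frac{564235}{1467} + \frac{179}{9} = - \frac{535058}{1467}$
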